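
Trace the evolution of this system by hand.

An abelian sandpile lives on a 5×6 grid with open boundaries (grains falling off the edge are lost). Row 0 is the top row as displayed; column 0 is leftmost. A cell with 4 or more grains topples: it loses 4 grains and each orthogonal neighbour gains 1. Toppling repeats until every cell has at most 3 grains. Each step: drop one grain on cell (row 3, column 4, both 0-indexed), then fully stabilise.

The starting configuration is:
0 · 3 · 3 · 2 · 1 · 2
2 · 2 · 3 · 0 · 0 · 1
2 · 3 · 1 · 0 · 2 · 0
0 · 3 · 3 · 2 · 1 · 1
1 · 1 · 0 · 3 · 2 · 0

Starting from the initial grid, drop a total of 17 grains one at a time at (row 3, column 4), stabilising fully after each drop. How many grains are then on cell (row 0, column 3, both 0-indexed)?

3

gen 0: 0 · 3 · 3 · 2 · 1 · 2
2 · 2 · 3 · 0 · 0 · 1
2 · 3 · 1 · 0 · 2 · 0
0 · 3 · 3 · 2 · 1 · 1
1 · 1 · 0 · 3 · 2 · 0
gen 1: 0 · 3 · 3 · 2 · 1 · 2
2 · 2 · 3 · 0 · 0 · 1
2 · 3 · 1 · 0 · 2 · 0
0 · 3 · 3 · 2 · 2 · 1
1 · 1 · 0 · 3 · 2 · 0
gen 2: 0 · 3 · 3 · 2 · 1 · 2
2 · 2 · 3 · 0 · 0 · 1
2 · 3 · 1 · 0 · 2 · 0
0 · 3 · 3 · 2 · 3 · 1
1 · 1 · 0 · 3 · 2 · 0
gen 3: 0 · 3 · 3 · 2 · 1 · 2
2 · 2 · 3 · 0 · 0 · 1
2 · 3 · 1 · 0 · 3 · 0
0 · 3 · 3 · 3 · 0 · 2
1 · 1 · 0 · 3 · 3 · 0
gen 4: 0 · 3 · 3 · 2 · 1 · 2
2 · 2 · 3 · 0 · 0 · 1
2 · 3 · 1 · 0 · 3 · 0
0 · 3 · 3 · 3 · 1 · 2
1 · 1 · 0 · 3 · 3 · 0
gen 5: 0 · 3 · 3 · 2 · 1 · 2
2 · 2 · 3 · 0 · 0 · 1
2 · 3 · 1 · 0 · 3 · 0
0 · 3 · 3 · 3 · 2 · 2
1 · 1 · 0 · 3 · 3 · 0
gen 6: 0 · 3 · 3 · 2 · 1 · 2
2 · 2 · 3 · 0 · 0 · 1
2 · 3 · 1 · 0 · 3 · 0
0 · 3 · 3 · 3 · 3 · 2
1 · 1 · 0 · 3 · 3 · 0
gen 7: 0 · 3 · 3 · 2 · 1 · 2
2 · 3 · 3 · 0 · 1 · 1
3 · 0 · 3 · 2 · 0 · 1
1 · 1 · 1 · 2 · 3 · 3
1 · 2 · 2 · 1 · 1 · 1
gen 8: 0 · 3 · 3 · 2 · 1 · 2
2 · 3 · 3 · 0 · 1 · 1
3 · 0 · 3 · 2 · 1 · 2
1 · 1 · 1 · 3 · 1 · 0
1 · 2 · 2 · 1 · 2 · 2
gen 9: 0 · 3 · 3 · 2 · 1 · 2
2 · 3 · 3 · 0 · 1 · 1
3 · 0 · 3 · 2 · 1 · 2
1 · 1 · 1 · 3 · 2 · 0
1 · 2 · 2 · 1 · 2 · 2
gen 10: 0 · 3 · 3 · 2 · 1 · 2
2 · 3 · 3 · 0 · 1 · 1
3 · 0 · 3 · 2 · 1 · 2
1 · 1 · 1 · 3 · 3 · 0
1 · 2 · 2 · 1 · 2 · 2
gen 11: 0 · 3 · 3 · 2 · 1 · 2
2 · 3 · 3 · 0 · 1 · 1
3 · 0 · 3 · 3 · 2 · 2
1 · 1 · 2 · 0 · 1 · 1
1 · 2 · 2 · 2 · 3 · 2
gen 12: 0 · 3 · 3 · 2 · 1 · 2
2 · 3 · 3 · 0 · 1 · 1
3 · 0 · 3 · 3 · 2 · 2
1 · 1 · 2 · 0 · 2 · 1
1 · 2 · 2 · 2 · 3 · 2
gen 13: 0 · 3 · 3 · 2 · 1 · 2
2 · 3 · 3 · 0 · 1 · 1
3 · 0 · 3 · 3 · 2 · 2
1 · 1 · 2 · 0 · 3 · 1
1 · 2 · 2 · 2 · 3 · 2
gen 14: 0 · 3 · 3 · 2 · 1 · 2
2 · 3 · 3 · 0 · 1 · 1
3 · 0 · 3 · 3 · 3 · 2
1 · 1 · 2 · 1 · 1 · 2
1 · 2 · 2 · 3 · 0 · 3
gen 15: 0 · 3 · 3 · 2 · 1 · 2
2 · 3 · 3 · 0 · 1 · 1
3 · 0 · 3 · 3 · 3 · 2
1 · 1 · 2 · 1 · 2 · 2
1 · 2 · 2 · 3 · 0 · 3
gen 16: 0 · 3 · 3 · 2 · 1 · 2
2 · 3 · 3 · 0 · 1 · 1
3 · 0 · 3 · 3 · 3 · 2
1 · 1 · 2 · 1 · 3 · 2
1 · 2 · 2 · 3 · 0 · 3
gen 17: 1 · 1 · 1 · 3 · 1 · 2
3 · 1 · 2 · 2 · 2 · 1
3 · 2 · 1 · 1 · 1 · 3
1 · 1 · 3 · 3 · 1 · 3
1 · 2 · 2 · 3 · 1 · 3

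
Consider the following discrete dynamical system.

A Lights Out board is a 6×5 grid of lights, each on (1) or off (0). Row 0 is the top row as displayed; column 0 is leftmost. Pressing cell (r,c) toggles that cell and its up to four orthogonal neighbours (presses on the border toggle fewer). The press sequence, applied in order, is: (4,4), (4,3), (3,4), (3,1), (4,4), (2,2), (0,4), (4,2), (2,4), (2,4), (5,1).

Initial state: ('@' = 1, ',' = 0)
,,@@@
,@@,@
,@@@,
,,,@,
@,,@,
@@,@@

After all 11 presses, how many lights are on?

k=0  ,,@@@
,@@,@
,@@@,
,,,@,
@,,@,
@@,@@
k=1  ,,@@@
,@@,@
,@@@,
,,,@@
@,,,@
@@,@,
k=2  ,,@@@
,@@,@
,@@@,
,,,,@
@,@@,
@@,,,
k=3  ,,@@@
,@@,@
,@@@@
,,,@,
@,@@@
@@,,,
k=4  ,,@@@
,@@,@
,,@@@
@@@@,
@@@@@
@@,,,
k=5  ,,@@@
,@@,@
,,@@@
@@@@@
@@@,,
@@,,@
k=6  ,,@@@
,@,,@
,@,,@
@@,@@
@@@,,
@@,,@
k=7  ,,@,,
,@,,,
,@,,@
@@,@@
@@@,,
@@,,@
k=8  ,,@,,
,@,,,
,@,,@
@@@@@
@,,@,
@@@,@
k=9  ,,@,,
,@,,@
,@,@,
@@@@,
@,,@,
@@@,@
k=10  ,,@,,
,@,,,
,@,,@
@@@@@
@,,@,
@@@,@
k=11  ,,@,,
,@,,,
,@,,@
@@@@@
@@,@,
,,,,@

13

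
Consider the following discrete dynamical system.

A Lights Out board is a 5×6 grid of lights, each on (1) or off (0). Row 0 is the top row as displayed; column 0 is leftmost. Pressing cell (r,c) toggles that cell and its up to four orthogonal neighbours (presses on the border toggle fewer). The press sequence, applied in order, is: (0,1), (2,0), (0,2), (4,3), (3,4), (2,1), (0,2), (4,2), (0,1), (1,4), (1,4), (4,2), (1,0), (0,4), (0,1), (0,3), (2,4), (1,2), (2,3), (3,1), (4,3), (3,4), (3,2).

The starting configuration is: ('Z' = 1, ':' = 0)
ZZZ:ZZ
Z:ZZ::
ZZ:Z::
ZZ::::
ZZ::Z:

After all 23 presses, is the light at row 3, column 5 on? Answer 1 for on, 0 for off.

gen 0: ZZZ:ZZ
Z:ZZ::
ZZ:Z::
ZZ::::
ZZ::Z:
gen 1: ::::ZZ
ZZZZ::
ZZ:Z::
ZZ::::
ZZ::Z:
gen 2: ::::ZZ
:ZZZ::
:::Z::
:Z::::
ZZ::Z:
gen 3: :ZZZZZ
:Z:Z::
:::Z::
:Z::::
ZZ::Z:
gen 4: :ZZZZZ
:Z:Z::
:::Z::
:Z:Z::
ZZZZ::
gen 5: :ZZZZZ
:Z:Z::
:::ZZ:
:Z::ZZ
ZZZZZ:
gen 6: :ZZZZZ
:::Z::
ZZZZZ:
::::ZZ
ZZZZZ:
gen 7: ::::ZZ
::ZZ::
ZZZZZ:
::::ZZ
ZZZZZ:
gen 8: ::::ZZ
::ZZ::
ZZZZZ:
::Z:ZZ
Z:::Z:
gen 9: ZZZ:ZZ
:ZZZ::
ZZZZZ:
::Z:ZZ
Z:::Z:
gen 10: ZZZ::Z
:ZZ:ZZ
ZZZZ::
::Z:ZZ
Z:::Z:
gen 11: ZZZ:ZZ
:ZZZ::
ZZZZZ:
::Z:ZZ
Z:::Z:
gen 12: ZZZ:ZZ
:ZZZ::
ZZZZZ:
::::ZZ
ZZZZZ:
gen 13: :ZZ:ZZ
Z:ZZ::
:ZZZZ:
::::ZZ
ZZZZZ:
gen 14: :ZZZ::
Z:ZZZ:
:ZZZZ:
::::ZZ
ZZZZZ:
gen 15: Z::Z::
ZZZZZ:
:ZZZZ:
::::ZZ
ZZZZZ:
gen 16: Z:Z:Z:
ZZZ:Z:
:ZZZZ:
::::ZZ
ZZZZZ:
gen 17: Z:Z:Z:
ZZZ:::
:ZZ::Z
:::::Z
ZZZZZ:
gen 18: Z:::Z:
Z::Z::
:Z:::Z
:::::Z
ZZZZZ:
gen 19: Z:::Z:
Z:::::
:ZZZZZ
:::Z:Z
ZZZZZ:
gen 20: Z:::Z:
Z:::::
::ZZZZ
ZZZZ:Z
Z:ZZZ:
gen 21: Z:::Z:
Z:::::
::ZZZZ
ZZZ::Z
Z:::::
gen 22: Z:::Z:
Z:::::
::ZZ:Z
ZZZZZ:
Z:::Z:
gen 23: Z:::Z:
Z:::::
:::Z:Z
Z:::Z:
Z:Z:Z:

0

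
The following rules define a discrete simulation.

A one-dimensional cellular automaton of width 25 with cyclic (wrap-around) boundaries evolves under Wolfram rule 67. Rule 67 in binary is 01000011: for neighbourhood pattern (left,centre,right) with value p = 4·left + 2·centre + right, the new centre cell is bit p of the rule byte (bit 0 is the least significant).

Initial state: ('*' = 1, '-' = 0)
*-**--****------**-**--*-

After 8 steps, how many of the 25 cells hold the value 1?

12

step 0: *-**--****------**-**--*-
step 1: ---*-*---*-*****-*--*-*--
step 2: ***----**------*---*----*
step 3: --*-***-*-*****--**--***-
step 4: **----*-------*-*-*-*--*-
step 5: -*-***--******--------*--
step 6: *----*-*-----*-*******--*
step 7: *-***----****--------*-*-
step 8: ----*-***---*-*******----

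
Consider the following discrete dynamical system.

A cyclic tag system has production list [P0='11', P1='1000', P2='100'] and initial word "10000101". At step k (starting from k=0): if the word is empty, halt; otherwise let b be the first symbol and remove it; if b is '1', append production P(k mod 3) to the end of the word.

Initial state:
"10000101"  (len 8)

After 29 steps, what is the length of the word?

k=0  "10000101"  (len 8)
k=1  "000010111"  (len 9)
k=2  "00010111"  (len 8)
k=3  "0010111"  (len 7)
k=4  "010111"  (len 6)
k=5  "10111"  (len 5)
k=6  "0111100"  (len 7)
k=7  "111100"  (len 6)
k=8  "111001000"  (len 9)
k=9  "11001000100"  (len 11)
k=10  "100100010011"  (len 12)
k=11  "001000100111000"  (len 15)
k=12  "01000100111000"  (len 14)
k=13  "1000100111000"  (len 13)
k=14  "0001001110001000"  (len 16)
k=15  "001001110001000"  (len 15)
k=16  "01001110001000"  (len 14)
k=17  "1001110001000"  (len 13)
k=18  "001110001000100"  (len 15)
k=19  "01110001000100"  (len 14)
k=20  "1110001000100"  (len 13)
k=21  "110001000100100"  (len 15)
k=22  "1000100010010011"  (len 16)
k=23  "0001000100100111000"  (len 19)
k=24  "001000100100111000"  (len 18)
k=25  "01000100100111000"  (len 17)
k=26  "1000100100111000"  (len 16)
k=27  "000100100111000100"  (len 18)
k=28  "00100100111000100"  (len 17)
k=29  "0100100111000100"  (len 16)

16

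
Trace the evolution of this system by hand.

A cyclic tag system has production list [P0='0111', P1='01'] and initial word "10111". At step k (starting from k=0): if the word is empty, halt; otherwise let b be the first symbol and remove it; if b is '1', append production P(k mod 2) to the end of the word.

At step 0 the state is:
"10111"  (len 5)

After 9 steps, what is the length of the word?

gen 0: "10111"  (len 5)
gen 1: "01110111"  (len 8)
gen 2: "1110111"  (len 7)
gen 3: "1101110111"  (len 10)
gen 4: "10111011101"  (len 11)
gen 5: "01110111010111"  (len 14)
gen 6: "1110111010111"  (len 13)
gen 7: "1101110101110111"  (len 16)
gen 8: "10111010111011101"  (len 17)
gen 9: "01110101110111010111"  (len 20)

20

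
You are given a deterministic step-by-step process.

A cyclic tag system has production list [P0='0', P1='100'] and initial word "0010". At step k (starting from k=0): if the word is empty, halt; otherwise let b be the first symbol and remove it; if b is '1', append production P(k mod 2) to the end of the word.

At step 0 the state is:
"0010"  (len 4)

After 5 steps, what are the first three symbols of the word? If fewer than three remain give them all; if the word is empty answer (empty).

[0] "0010"  (len 4)
[1] "010"  (len 3)
[2] "10"  (len 2)
[3] "00"  (len 2)
[4] "0"  (len 1)
[5] (halted — word empty)

(empty)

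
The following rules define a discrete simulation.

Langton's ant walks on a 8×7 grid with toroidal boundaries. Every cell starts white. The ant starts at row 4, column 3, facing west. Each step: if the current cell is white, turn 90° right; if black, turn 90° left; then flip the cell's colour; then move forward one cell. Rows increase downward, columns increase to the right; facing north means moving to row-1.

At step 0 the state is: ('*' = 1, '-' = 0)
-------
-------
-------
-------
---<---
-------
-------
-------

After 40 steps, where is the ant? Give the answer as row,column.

4,5

gen 0: -------
-------
-------
-------
---<---
-------
-------
-------
gen 1: -------
-------
-------
---^---
---*---
-------
-------
-------
gen 2: -------
-------
-------
---*>--
---*---
-------
-------
-------
gen 3: -------
-------
-------
---**--
---*v--
-------
-------
-------
gen 4: -------
-------
-------
---**--
---<*--
-------
-------
-------
gen 5: -------
-------
-------
---**--
----*--
---v---
-------
-------
gen 6: -------
-------
-------
---**--
----*--
--<*---
-------
-------
gen 7: -------
-------
-------
---**--
--^-*--
--**---
-------
-------
gen 8: -------
-------
-------
---**--
--*>*--
--**---
-------
-------
gen 9: -------
-------
-------
---**--
--***--
--*v---
-------
-------
gen 10: -------
-------
-------
---**--
--***--
--*->--
-------
-------
gen 11: -------
-------
-------
---**--
--***--
--*-*--
----v--
-------
gen 12: -------
-------
-------
---**--
--***--
--*-*--
---<*--
-------
gen 13: -------
-------
-------
---**--
--***--
--*^*--
---**--
-------
gen 14: -------
-------
-------
---**--
--***--
--**>--
---**--
-------
gen 15: -------
-------
-------
---**--
--**^--
--**---
---**--
-------
gen 16: -------
-------
-------
---**--
--*<---
--**---
---**--
-------
gen 17: -------
-------
-------
---**--
--*----
--*v---
---**--
-------
gen 18: -------
-------
-------
---**--
--*----
--*->--
---**--
-------
gen 19: -------
-------
-------
---**--
--*----
--*-*--
---*v--
-------
gen 20: -------
-------
-------
---**--
--*----
--*-*--
---*->-
-------
gen 21: -------
-------
-------
---**--
--*----
--*-*--
---*-*-
-----v-
gen 22: -------
-------
-------
---**--
--*----
--*-*--
---*-*-
----<*-
gen 23: -------
-------
-------
---**--
--*----
--*-*--
---*^*-
----**-
gen 24: -------
-------
-------
---**--
--*----
--*-*--
---**>-
----**-
gen 25: -------
-------
-------
---**--
--*----
--*-*^-
---**--
----**-
gen 26: -------
-------
-------
---**--
--*----
--*-**>
---**--
----**-
gen 27: -------
-------
-------
---**--
--*----
--*-***
---**-v
----**-
gen 28: -------
-------
-------
---**--
--*----
--*-***
---**<*
----**-
gen 29: -------
-------
-------
---**--
--*----
--*-*^*
---****
----**-
gen 30: -------
-------
-------
---**--
--*----
--*-<-*
---****
----**-
gen 31: -------
-------
-------
---**--
--*----
--*---*
---*v**
----**-
gen 32: -------
-------
-------
---**--
--*----
--*---*
---*->*
----**-
gen 33: -------
-------
-------
---**--
--*----
--*--^*
---*--*
----**-
gen 34: -------
-------
-------
---**--
--*----
--*--*>
---*--*
----**-
gen 35: -------
-------
-------
---**--
--*---^
--*--*-
---*--*
----**-
gen 36: -------
-------
-------
---**--
>-*---*
--*--*-
---*--*
----**-
gen 37: -------
-------
-------
---**--
*-*---*
v-*--*-
---*--*
----**-
gen 38: -------
-------
-------
---**--
*-*---*
*-*--*<
---*--*
----**-
gen 39: -------
-------
-------
---**--
*-*---^
*-*--**
---*--*
----**-
gen 40: -------
-------
-------
---**--
*-*--<-
*-*--**
---*--*
----**-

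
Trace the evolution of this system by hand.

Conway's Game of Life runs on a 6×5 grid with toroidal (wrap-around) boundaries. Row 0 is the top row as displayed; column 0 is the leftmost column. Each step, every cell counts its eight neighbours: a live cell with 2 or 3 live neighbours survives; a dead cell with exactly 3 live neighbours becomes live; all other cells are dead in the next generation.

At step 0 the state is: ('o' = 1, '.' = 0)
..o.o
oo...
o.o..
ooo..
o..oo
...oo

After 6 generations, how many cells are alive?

2

k=0  ..o.o
oo...
o.o..
ooo..
o..oo
...oo
k=1  .oo.o
o.ooo
..o.o
..o..
.....
..o..
k=2  ....o
.....
o.o.o
...o.
.....
.ooo.
k=3  ..oo.
o..oo
...oo
...oo
...o.
..oo.
k=4  .o...
o....
..o..
..o..
.....
....o
k=5  o....
.o...
.o...
.....
.....
.....
k=6  .....
oo...
.....
.....
.....
.....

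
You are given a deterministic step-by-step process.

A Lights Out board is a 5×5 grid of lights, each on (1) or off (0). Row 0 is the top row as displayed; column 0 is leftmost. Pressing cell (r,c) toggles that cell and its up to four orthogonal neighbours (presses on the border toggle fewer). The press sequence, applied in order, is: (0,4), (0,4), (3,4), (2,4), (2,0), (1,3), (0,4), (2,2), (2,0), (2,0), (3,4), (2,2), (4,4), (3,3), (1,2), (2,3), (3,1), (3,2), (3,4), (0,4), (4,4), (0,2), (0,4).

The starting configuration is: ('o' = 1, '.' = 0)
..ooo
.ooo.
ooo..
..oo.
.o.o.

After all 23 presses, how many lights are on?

10

[0] ..ooo
.ooo.
ooo..
..oo.
.o.o.
[1] ..o..
.oooo
ooo..
..oo.
.o.o.
[2] ..ooo
.ooo.
ooo..
..oo.
.o.o.
[3] ..ooo
.ooo.
ooo.o
..o.o
.o.oo
[4] ..ooo
.oooo
oooo.
..o..
.o.oo
[5] ..ooo
ooooo
..oo.
o.o..
.o.oo
[6] ..o.o
oo...
..o..
o.o..
.o.oo
[7] ..oo.
oo..o
..o..
o.o..
.o.oo
[8] ..oo.
ooo.o
.o.o.
o....
.o.oo
[9] ..oo.
.oo.o
o..o.
.....
.o.oo
[10] ..oo.
ooo.o
.o.o.
o....
.o.oo
[11] ..oo.
ooo.o
.o.oo
o..oo
.o.o.
[12] ..oo.
oo..o
..o.o
o.ooo
.o.o.
[13] ..oo.
oo..o
..o.o
o.oo.
.o..o
[14] ..oo.
oo..o
..ooo
o...o
.o.oo
[15] ...o.
o.ooo
...oo
o...o
.o.oo
[16] ...o.
o.o.o
..o..
o..oo
.o.oo
[17] ...o.
o.o.o
.oo..
.oooo
...oo
[18] ...o.
o.o.o
.o...
....o
..ooo
[19] ...o.
o.o.o
.o..o
...o.
..oo.
[20] ....o
o.o..
.o..o
...o.
..oo.
[21] ....o
o.o..
.o..o
...oo
..o.o
[22] .oooo
o....
.o..o
...oo
..o.o
[23] .oo..
o...o
.o..o
...oo
..o.o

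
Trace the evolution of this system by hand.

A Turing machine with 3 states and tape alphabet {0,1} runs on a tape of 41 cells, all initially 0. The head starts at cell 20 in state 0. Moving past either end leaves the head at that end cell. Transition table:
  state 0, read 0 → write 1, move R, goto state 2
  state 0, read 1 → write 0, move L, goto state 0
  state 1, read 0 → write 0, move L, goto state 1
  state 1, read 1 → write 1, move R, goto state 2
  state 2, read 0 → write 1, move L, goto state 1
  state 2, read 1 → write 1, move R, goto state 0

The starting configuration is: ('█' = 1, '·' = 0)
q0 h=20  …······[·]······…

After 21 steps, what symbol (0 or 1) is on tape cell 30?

step 0: q0 h=20  …······[·]······…
step 1: q2 h=21  …·····█[·]······…
step 2: q1 h=20  …······[█]█·····…
step 3: q2 h=21  …·····█[█]······…
step 4: q0 h=22  …····██[·]······…
step 5: q2 h=23  …···███[·]······…
step 6: q1 h=22  …····██[█]█·····…
step 7: q2 h=23  …···███[█]······…
step 8: q0 h=24  …··████[·]······…
step 9: q2 h=25  …·█████[·]······…
step 10: q1 h=24  …··████[█]█·····…
step 11: q2 h=25  …·█████[█]······…
step 12: q0 h=26  …██████[·]······…
step 13: q2 h=27  …██████[·]······…
step 14: q1 h=26  …██████[█]█·····…
step 15: q2 h=27  …██████[█]······…
step 16: q0 h=28  …██████[·]······…
step 17: q2 h=29  …██████[·]······…
step 18: q1 h=28  …██████[█]█·····…
step 19: q2 h=29  …██████[█]······…
step 20: q0 h=30  …██████[·]······…
step 21: q2 h=31  …██████[·]······…

1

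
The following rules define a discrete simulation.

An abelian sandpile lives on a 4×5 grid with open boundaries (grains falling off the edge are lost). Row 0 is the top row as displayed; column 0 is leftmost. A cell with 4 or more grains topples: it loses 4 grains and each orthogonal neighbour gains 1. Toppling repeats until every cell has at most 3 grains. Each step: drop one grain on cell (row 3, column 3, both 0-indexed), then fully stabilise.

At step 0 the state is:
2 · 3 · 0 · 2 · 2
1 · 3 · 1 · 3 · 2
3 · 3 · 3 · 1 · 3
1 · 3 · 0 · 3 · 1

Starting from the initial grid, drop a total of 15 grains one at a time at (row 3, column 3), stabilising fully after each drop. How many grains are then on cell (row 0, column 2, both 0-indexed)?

2

gen 0: 2 · 3 · 0 · 2 · 2
1 · 3 · 1 · 3 · 2
3 · 3 · 3 · 1 · 3
1 · 3 · 0 · 3 · 1
gen 1: 2 · 3 · 0 · 2 · 2
1 · 3 · 1 · 3 · 2
3 · 3 · 3 · 2 · 3
1 · 3 · 1 · 0 · 2
gen 2: 2 · 3 · 0 · 2 · 2
1 · 3 · 1 · 3 · 2
3 · 3 · 3 · 2 · 3
1 · 3 · 1 · 1 · 2
gen 3: 2 · 3 · 0 · 2 · 2
1 · 3 · 1 · 3 · 2
3 · 3 · 3 · 2 · 3
1 · 3 · 1 · 2 · 2
gen 4: 2 · 3 · 0 · 2 · 2
1 · 3 · 1 · 3 · 2
3 · 3 · 3 · 2 · 3
1 · 3 · 1 · 3 · 2
gen 5: 2 · 3 · 0 · 2 · 2
1 · 3 · 1 · 3 · 2
3 · 3 · 3 · 3 · 3
1 · 3 · 2 · 0 · 3
gen 6: 2 · 3 · 0 · 2 · 2
1 · 3 · 1 · 3 · 2
3 · 3 · 3 · 3 · 3
1 · 3 · 2 · 1 · 3
gen 7: 2 · 3 · 0 · 2 · 2
1 · 3 · 1 · 3 · 2
3 · 3 · 3 · 3 · 3
1 · 3 · 2 · 2 · 3
gen 8: 2 · 3 · 0 · 2 · 2
1 · 3 · 1 · 3 · 2
3 · 3 · 3 · 3 · 3
1 · 3 · 2 · 3 · 3
gen 9: 3 · 0 · 2 · 3 · 3
3 · 2 · 0 · 2 · 0
0 · 3 · 3 · 3 · 2
3 · 1 · 1 · 3 · 1
gen 10: 3 · 0 · 2 · 3 · 3
3 · 3 · 1 · 3 · 0
1 · 0 · 1 · 1 · 3
3 · 2 · 3 · 1 · 2
gen 11: 3 · 0 · 2 · 3 · 3
3 · 3 · 1 · 3 · 0
1 · 0 · 1 · 1 · 3
3 · 2 · 3 · 2 · 2
gen 12: 3 · 0 · 2 · 3 · 3
3 · 3 · 1 · 3 · 0
1 · 0 · 1 · 1 · 3
3 · 2 · 3 · 3 · 2
gen 13: 3 · 0 · 2 · 3 · 3
3 · 3 · 1 · 3 · 0
1 · 0 · 2 · 2 · 3
3 · 3 · 0 · 1 · 3
gen 14: 3 · 0 · 2 · 3 · 3
3 · 3 · 1 · 3 · 0
1 · 0 · 2 · 2 · 3
3 · 3 · 0 · 2 · 3
gen 15: 3 · 0 · 2 · 3 · 3
3 · 3 · 1 · 3 · 0
1 · 0 · 2 · 2 · 3
3 · 3 · 0 · 3 · 3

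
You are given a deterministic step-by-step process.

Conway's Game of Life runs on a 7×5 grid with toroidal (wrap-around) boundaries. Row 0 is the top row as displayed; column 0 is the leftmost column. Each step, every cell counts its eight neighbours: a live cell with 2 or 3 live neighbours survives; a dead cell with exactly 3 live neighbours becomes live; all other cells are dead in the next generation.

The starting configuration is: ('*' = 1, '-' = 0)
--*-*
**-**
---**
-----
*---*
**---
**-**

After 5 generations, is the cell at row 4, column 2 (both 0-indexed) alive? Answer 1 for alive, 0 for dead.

0

k=0  --*-*
**-**
---**
-----
*---*
**---
**-**
k=1  -----
-*---
--**-
*--*-
**--*
--**-
---*-
k=2  -----
--*--
-****
*--*-
**---
****-
--**-
k=3  --**-
-**--
**--*
---*-
---*-
*--*-
---**
k=4  -*--*
----*
**-**
*-**-
--**-
--**-
-----
k=5  *----
-**--
-*---
*----
-----
--**-
--**-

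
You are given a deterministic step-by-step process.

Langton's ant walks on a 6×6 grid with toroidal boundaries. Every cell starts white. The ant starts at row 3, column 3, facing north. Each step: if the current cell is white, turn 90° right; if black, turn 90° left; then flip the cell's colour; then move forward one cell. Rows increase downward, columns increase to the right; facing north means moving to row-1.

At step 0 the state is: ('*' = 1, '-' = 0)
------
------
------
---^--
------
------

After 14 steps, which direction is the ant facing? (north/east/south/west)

south

t=0: ------
------
------
---^--
------
------
t=1: ------
------
------
---*>-
------
------
t=2: ------
------
------
---**-
----v-
------
t=3: ------
------
------
---**-
---<*-
------
t=4: ------
------
------
---^*-
---**-
------
t=5: ------
------
------
--<-*-
---**-
------
t=6: ------
------
--^---
--*-*-
---**-
------
t=7: ------
------
--*>--
--*-*-
---**-
------
t=8: ------
------
--**--
--*v*-
---**-
------
t=9: ------
------
--**--
--<**-
---**-
------
t=10: ------
------
--**--
---**-
--v**-
------
t=11: ------
------
--**--
---**-
-<***-
------
t=12: ------
------
--**--
-^-**-
-****-
------
t=13: ------
------
--**--
-*>**-
-****-
------
t=14: ------
------
--**--
-****-
-*v**-
------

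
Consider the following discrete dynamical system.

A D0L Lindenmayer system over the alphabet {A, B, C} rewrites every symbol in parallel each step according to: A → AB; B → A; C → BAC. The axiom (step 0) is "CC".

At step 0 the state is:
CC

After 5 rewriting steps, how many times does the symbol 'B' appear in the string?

24

0) CC
1) BACBAC
2) AABBACAABBAC
3) ABABAAABBACABABAAABBAC
4) ABAABAABABABAAABBACABAABAABABABAAABBAC
5) ABAABABAABABAABAABAABABABAAABBACABAABABAABABAABAABAABABABAAABBAC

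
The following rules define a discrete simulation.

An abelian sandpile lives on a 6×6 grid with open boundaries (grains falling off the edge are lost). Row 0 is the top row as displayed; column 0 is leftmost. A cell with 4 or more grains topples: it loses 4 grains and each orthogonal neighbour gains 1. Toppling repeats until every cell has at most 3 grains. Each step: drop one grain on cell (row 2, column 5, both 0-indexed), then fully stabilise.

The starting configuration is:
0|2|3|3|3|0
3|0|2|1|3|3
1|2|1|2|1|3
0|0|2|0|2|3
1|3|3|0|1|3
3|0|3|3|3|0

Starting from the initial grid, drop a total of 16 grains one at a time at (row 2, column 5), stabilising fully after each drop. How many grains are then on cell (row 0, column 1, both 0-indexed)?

3

[0] 0|2|3|3|3|0
3|0|2|1|3|3
1|2|1|2|1|3
0|0|2|0|2|3
1|3|3|0|1|3
3|0|3|3|3|0
[1] 0|3|0|1|1|2
3|0|3|3|1|1
1|2|1|2|3|2
0|0|2|0|3|1
1|3|3|0|2|0
3|0|3|3|3|1
[2] 0|3|0|1|1|2
3|0|3|3|1|1
1|2|1|2|3|3
0|0|2|0|3|1
1|3|3|0|2|0
3|0|3|3|3|1
[3] 0|3|0|1|1|2
3|0|3|3|2|2
1|2|1|3|1|1
0|0|2|1|0|3
1|3|3|0|3|0
3|0|3|3|3|1
[4] 0|3|0|1|1|2
3|0|3|3|2|2
1|2|1|3|1|2
0|0|2|1|0|3
1|3|3|0|3|0
3|0|3|3|3|1
[5] 0|3|0|1|1|2
3|0|3|3|2|2
1|2|1|3|1|3
0|0|2|1|0|3
1|3|3|0|3|0
3|0|3|3|3|1
[6] 0|3|0|1|1|2
3|0|3|3|2|3
1|2|1|3|2|1
0|0|2|1|1|0
1|3|3|0|3|1
3|0|3|3|3|1
[7] 0|3|0|1|1|2
3|0|3|3|2|3
1|2|1|3|2|2
0|0|2|1|1|0
1|3|3|0|3|1
3|0|3|3|3|1
[8] 0|3|0|1|1|2
3|0|3|3|2|3
1|2|1|3|2|3
0|0|2|1|1|0
1|3|3|0|3|1
3|0|3|3|3|1
[9] 0|3|0|1|1|3
3|0|3|3|3|0
1|2|1|3|3|1
0|0|2|1|1|1
1|3|3|0|3|1
3|0|3|3|3|1
[10] 0|3|0|1|1|3
3|0|3|3|3|0
1|2|1|3|3|2
0|0|2|1|1|1
1|3|3|0|3|1
3|0|3|3|3|1
[11] 0|3|0|1|1|3
3|0|3|3|3|0
1|2|1|3|3|3
0|0|2|1|1|1
1|3|3|0|3|1
3|0|3|3|3|1
[12] 0|3|1|2|2|3
3|1|0|2|1|2
1|2|3|1|2|1
0|0|2|2|2|2
1|3|3|0|3|1
3|0|3|3|3|1
[13] 0|3|1|2|2|3
3|1|0|2|1|2
1|2|3|1|2|2
0|0|2|2|2|2
1|3|3|0|3|1
3|0|3|3|3|1
[14] 0|3|1|2|2|3
3|1|0|2|1|2
1|2|3|1|2|3
0|0|2|2|2|2
1|3|3|0|3|1
3|0|3|3|3|1
[15] 0|3|1|2|2|3
3|1|0|2|1|3
1|2|3|1|3|0
0|0|2|2|2|3
1|3|3|0|3|1
3|0|3|3|3|1
[16] 0|3|1|2|2|3
3|1|0|2|1|3
1|2|3|1|3|1
0|0|2|2|2|3
1|3|3|0|3|1
3|0|3|3|3|1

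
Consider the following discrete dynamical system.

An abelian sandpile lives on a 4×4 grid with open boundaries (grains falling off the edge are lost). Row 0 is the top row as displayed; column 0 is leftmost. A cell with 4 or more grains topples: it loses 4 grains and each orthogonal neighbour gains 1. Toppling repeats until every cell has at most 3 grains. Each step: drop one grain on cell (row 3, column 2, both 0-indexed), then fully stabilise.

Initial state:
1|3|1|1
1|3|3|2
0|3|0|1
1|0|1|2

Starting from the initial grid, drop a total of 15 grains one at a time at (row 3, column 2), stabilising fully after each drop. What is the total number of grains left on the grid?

30

[0] 1|3|1|1
1|3|3|2
0|3|0|1
1|0|1|2
[1] 1|3|1|1
1|3|3|2
0|3|0|1
1|0|2|2
[2] 1|3|1|1
1|3|3|2
0|3|0|1
1|0|3|2
[3] 1|3|1|1
1|3|3|2
0|3|1|1
1|1|0|3
[4] 1|3|1|1
1|3|3|2
0|3|1|1
1|1|1|3
[5] 1|3|1|1
1|3|3|2
0|3|1|1
1|1|2|3
[6] 1|3|1|1
1|3|3|2
0|3|1|1
1|1|3|3
[7] 1|3|1|1
1|3|3|2
0|3|2|2
1|2|1|0
[8] 1|3|1|1
1|3|3|2
0|3|2|2
1|2|2|0
[9] 1|3|1|1
1|3|3|2
0|3|2|2
1|2|3|0
[10] 1|3|1|1
1|3|3|2
0|3|3|2
1|3|0|1
[11] 1|3|1|1
1|3|3|2
0|3|3|2
1|3|1|1
[12] 1|3|1|1
1|3|3|2
0|3|3|2
1|3|2|1
[13] 1|3|1|1
1|3|3|2
0|3|3|2
1|3|3|1
[14] 2|0|3|1
2|2|1|3
1|2|2|3
2|1|2|2
[15] 2|0|3|1
2|2|1|3
1|2|2|3
2|1|3|2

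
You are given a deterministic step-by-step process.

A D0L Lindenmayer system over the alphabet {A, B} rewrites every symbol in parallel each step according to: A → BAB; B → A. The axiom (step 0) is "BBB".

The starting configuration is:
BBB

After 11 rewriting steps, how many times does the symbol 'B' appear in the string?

2046

t=0: BBB
t=1: AAA
t=2: BABBABBAB
t=3: ABABAABABAABABA
t=4: BABABABABABBABABABABABBABABABABAB
t=5: ABABABABABABABABABABAABABABABABABABABABABAABABABABABABABABABABA
t=6: BABABABABABABABABABABABABABABABABABABABABABBABABABABABABAB…BABABABABABABABBABABABABABABABABABABABABABABABABABABABABAB  (len 129)
t=7: ABABABABABABABABABABABABABABABABABABABABABABABABABABABABAB…BABABABABABABABABABABABABABABABABABABABABABABABABABABABABA  (len 255)
t=8: BABABABABABABABABABABABABABABABABABABABABABABABABABABABABA…ABABABABABABABABABABABABABABABABABABABABABABABABABABABABAB  (len 513)
t=9: ABABABABABABABABABABABABABABABABABABABABABABABABABABABABAB…BABABABABABABABABABABABABABABABABABABABABABABABABABABABABA  (len 1023)
t=10: BABABABABABABABABABABABABABABABABABABABABABABABABABABABABA…ABABABABABABABABABABABABABABABABABABABABABABABABABABABABAB  (len 2049)
t=11: ABABABABABABABABABABABABABABABABABABABABABABABABABABABABAB…BABABABABABABABABABABABABABABABABABABABABABABABABABABABABA  (len 4095)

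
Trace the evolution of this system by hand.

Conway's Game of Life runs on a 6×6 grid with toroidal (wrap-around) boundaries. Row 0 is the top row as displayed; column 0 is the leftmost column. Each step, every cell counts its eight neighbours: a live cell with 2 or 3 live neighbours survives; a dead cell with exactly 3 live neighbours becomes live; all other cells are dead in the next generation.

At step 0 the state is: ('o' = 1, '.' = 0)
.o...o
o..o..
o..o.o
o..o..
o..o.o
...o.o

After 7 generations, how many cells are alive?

t=0: .o...o
o..o..
o..o.o
o..o..
o..o.o
...o.o
t=1: ..o..o
.oo...
oooo.o
.ooo..
o.oo.o
..o..o
t=2: o.oo..
....oo
....o.
......
o....o
..o..o
t=3: oooo..
....oo
....oo
.....o
o....o
..oooo
t=4: oo....
.oo...
o.....
......
o..o..
......
t=5: ooo...
..o...
.o....
......
......
oo....
t=6: o.o...
o.o...
......
......
......
o.o...
t=7: o.oo.o
......
......
......
......
......

4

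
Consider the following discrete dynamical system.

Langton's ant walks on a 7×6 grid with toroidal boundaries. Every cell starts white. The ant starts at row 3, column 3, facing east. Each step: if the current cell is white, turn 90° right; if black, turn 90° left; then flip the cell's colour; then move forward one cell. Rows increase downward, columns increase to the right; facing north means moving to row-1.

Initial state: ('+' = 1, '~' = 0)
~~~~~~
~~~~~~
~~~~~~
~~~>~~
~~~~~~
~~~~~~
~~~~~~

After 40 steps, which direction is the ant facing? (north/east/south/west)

east

k=0  ~~~~~~
~~~~~~
~~~~~~
~~~>~~
~~~~~~
~~~~~~
~~~~~~
k=1  ~~~~~~
~~~~~~
~~~~~~
~~~+~~
~~~v~~
~~~~~~
~~~~~~
k=2  ~~~~~~
~~~~~~
~~~~~~
~~~+~~
~~<+~~
~~~~~~
~~~~~~
k=3  ~~~~~~
~~~~~~
~~~~~~
~~^+~~
~~++~~
~~~~~~
~~~~~~
k=4  ~~~~~~
~~~~~~
~~~~~~
~~+>~~
~~++~~
~~~~~~
~~~~~~
k=5  ~~~~~~
~~~~~~
~~~^~~
~~+~~~
~~++~~
~~~~~~
~~~~~~
k=6  ~~~~~~
~~~~~~
~~~+>~
~~+~~~
~~++~~
~~~~~~
~~~~~~
k=7  ~~~~~~
~~~~~~
~~~++~
~~+~v~
~~++~~
~~~~~~
~~~~~~
k=8  ~~~~~~
~~~~~~
~~~++~
~~+<+~
~~++~~
~~~~~~
~~~~~~
k=9  ~~~~~~
~~~~~~
~~~^+~
~~+++~
~~++~~
~~~~~~
~~~~~~
k=10  ~~~~~~
~~~~~~
~~<~+~
~~+++~
~~++~~
~~~~~~
~~~~~~
k=11  ~~~~~~
~~^~~~
~~+~+~
~~+++~
~~++~~
~~~~~~
~~~~~~
k=12  ~~~~~~
~~+>~~
~~+~+~
~~+++~
~~++~~
~~~~~~
~~~~~~
k=13  ~~~~~~
~~++~~
~~+v+~
~~+++~
~~++~~
~~~~~~
~~~~~~
k=14  ~~~~~~
~~++~~
~~<++~
~~+++~
~~++~~
~~~~~~
~~~~~~
k=15  ~~~~~~
~~++~~
~~~++~
~~v++~
~~++~~
~~~~~~
~~~~~~
k=16  ~~~~~~
~~++~~
~~~++~
~~~>+~
~~++~~
~~~~~~
~~~~~~
k=17  ~~~~~~
~~++~~
~~~^+~
~~~~+~
~~++~~
~~~~~~
~~~~~~
k=18  ~~~~~~
~~++~~
~~<~+~
~~~~+~
~~++~~
~~~~~~
~~~~~~
k=19  ~~~~~~
~~^+~~
~~+~+~
~~~~+~
~~++~~
~~~~~~
~~~~~~
k=20  ~~~~~~
~<~+~~
~~+~+~
~~~~+~
~~++~~
~~~~~~
~~~~~~
k=21  ~^~~~~
~+~+~~
~~+~+~
~~~~+~
~~++~~
~~~~~~
~~~~~~
k=22  ~+>~~~
~+~+~~
~~+~+~
~~~~+~
~~++~~
~~~~~~
~~~~~~
k=23  ~++~~~
~+v+~~
~~+~+~
~~~~+~
~~++~~
~~~~~~
~~~~~~
k=24  ~++~~~
~<++~~
~~+~+~
~~~~+~
~~++~~
~~~~~~
~~~~~~
k=25  ~++~~~
~~++~~
~v+~+~
~~~~+~
~~++~~
~~~~~~
~~~~~~
k=26  ~++~~~
~~++~~
<++~+~
~~~~+~
~~++~~
~~~~~~
~~~~~~
k=27  ~++~~~
^~++~~
+++~+~
~~~~+~
~~++~~
~~~~~~
~~~~~~
k=28  ~++~~~
+>++~~
+++~+~
~~~~+~
~~++~~
~~~~~~
~~~~~~
k=29  ~++~~~
++++~~
+v+~+~
~~~~+~
~~++~~
~~~~~~
~~~~~~
k=30  ~++~~~
++++~~
+~>~+~
~~~~+~
~~++~~
~~~~~~
~~~~~~
k=31  ~++~~~
++^+~~
+~~~+~
~~~~+~
~~++~~
~~~~~~
~~~~~~
k=32  ~++~~~
+<~+~~
+~~~+~
~~~~+~
~~++~~
~~~~~~
~~~~~~
k=33  ~++~~~
+~~+~~
+v~~+~
~~~~+~
~~++~~
~~~~~~
~~~~~~
k=34  ~++~~~
+~~+~~
<+~~+~
~~~~+~
~~++~~
~~~~~~
~~~~~~
k=35  ~++~~~
+~~+~~
~+~~+~
v~~~+~
~~++~~
~~~~~~
~~~~~~
k=36  ~++~~~
+~~+~~
~+~~+~
+~~~+<
~~++~~
~~~~~~
~~~~~~
k=37  ~++~~~
+~~+~~
~+~~+^
+~~~++
~~++~~
~~~~~~
~~~~~~
k=38  ~++~~~
+~~+~~
>+~~++
+~~~++
~~++~~
~~~~~~
~~~~~~
k=39  ~++~~~
+~~+~~
++~~++
v~~~++
~~++~~
~~~~~~
~~~~~~
k=40  ~++~~~
+~~+~~
++~~++
~>~~++
~~++~~
~~~~~~
~~~~~~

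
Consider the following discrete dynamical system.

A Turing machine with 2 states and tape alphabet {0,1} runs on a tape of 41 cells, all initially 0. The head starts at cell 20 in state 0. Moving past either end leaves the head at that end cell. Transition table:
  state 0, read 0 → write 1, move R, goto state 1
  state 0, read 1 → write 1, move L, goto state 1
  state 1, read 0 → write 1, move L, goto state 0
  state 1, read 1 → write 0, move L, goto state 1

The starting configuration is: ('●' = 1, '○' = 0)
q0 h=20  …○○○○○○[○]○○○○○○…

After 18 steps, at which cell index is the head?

t=0: q0 h=20  …○○○○○○[○]○○○○○○…
t=1: q1 h=21  …○○○○○●[○]○○○○○○…
t=2: q0 h=20  …○○○○○○[●]●○○○○○…
t=3: q1 h=19  …○○○○○○[○]●●○○○○…
t=4: q0 h=18  …○○○○○○[○]●●●○○○…
t=5: q1 h=19  …○○○○○●[●]●●○○○○…
t=6: q1 h=18  …○○○○○○[●]○●●○○○…
t=7: q1 h=17  …○○○○○○[○]○○●●○○…
t=8: q0 h=16  …○○○○○○[○]●○○●●○…
t=9: q1 h=17  …○○○○○●[●]○○●●○○…
t=10: q1 h=16  …○○○○○○[●]○○○●●○…
t=11: q1 h=15  …○○○○○○[○]○○○○●●…
t=12: q0 h=14  …○○○○○○[○]●○○○○●…
t=13: q1 h=15  …○○○○○●[●]○○○○●●…
t=14: q1 h=14  …○○○○○○[●]○○○○○●…
t=15: q1 h=13  …○○○○○○[○]○○○○○○…
t=16: q0 h=12  …○○○○○○[○]●○○○○○…
t=17: q1 h=13  …○○○○○●[●]○○○○○○…
t=18: q1 h=12  …○○○○○○[●]○○○○○○…

12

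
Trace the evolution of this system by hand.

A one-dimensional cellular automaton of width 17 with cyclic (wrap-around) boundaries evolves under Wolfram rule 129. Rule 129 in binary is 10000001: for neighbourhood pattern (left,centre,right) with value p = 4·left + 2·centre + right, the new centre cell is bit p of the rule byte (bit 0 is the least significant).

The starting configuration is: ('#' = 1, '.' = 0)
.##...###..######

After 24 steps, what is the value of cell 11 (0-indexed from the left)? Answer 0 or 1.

0

gen 0: .##...###..######
gen 1: ....#..#....####.
gen 2: ###......##..##..
gen 3: .#..####.........
gen 4: .....##..########
gen 5: .###......######.
gen 6: ..#..####..####..
gen 7: #.....##....##..#
gen 8: ..###....##......
gen 9: #..#..##....#####
gen 10: .........##..####
gen 11: .#######......##.
gen 12: ..#####..####....
gen 13: #..###....##..###
gen 14: ....#..##......##
gen 15: .##.......####...
gen 16: ....#####..##..##
gen 17: .##..###.........
gen 18: ......#..########
gen 19: .####.....######.
gen 20: ..##..###..####..
gen 21: #......#....##..#
gen 22: ..####...##......
gen 23: #..##..#....#####
gen 24: .........##..####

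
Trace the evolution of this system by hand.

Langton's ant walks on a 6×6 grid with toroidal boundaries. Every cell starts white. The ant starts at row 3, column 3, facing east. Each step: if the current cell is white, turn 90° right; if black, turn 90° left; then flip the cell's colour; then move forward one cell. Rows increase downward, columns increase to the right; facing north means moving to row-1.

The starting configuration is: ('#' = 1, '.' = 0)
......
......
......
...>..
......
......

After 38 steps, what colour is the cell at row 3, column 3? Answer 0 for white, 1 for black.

[0] ......
......
......
...>..
......
......
[1] ......
......
......
...#..
...v..
......
[2] ......
......
......
...#..
..<#..
......
[3] ......
......
......
..^#..
..##..
......
[4] ......
......
......
..#>..
..##..
......
[5] ......
......
...^..
..#...
..##..
......
[6] ......
......
...#>.
..#...
..##..
......
[7] ......
......
...##.
..#.v.
..##..
......
[8] ......
......
...##.
..#<#.
..##..
......
[9] ......
......
...^#.
..###.
..##..
......
[10] ......
......
..<.#.
..###.
..##..
......
[11] ......
..^...
..#.#.
..###.
..##..
......
[12] ......
..#>..
..#.#.
..###.
..##..
......
[13] ......
..##..
..#v#.
..###.
..##..
......
[14] ......
..##..
..<##.
..###.
..##..
......
[15] ......
..##..
...##.
..v##.
..##..
......
[16] ......
..##..
...##.
...>#.
..##..
......
[17] ......
..##..
...^#.
....#.
..##..
......
[18] ......
..##..
..<.#.
....#.
..##..
......
[19] ......
..^#..
..#.#.
....#.
..##..
......
[20] ......
.<.#..
..#.#.
....#.
..##..
......
[21] .^....
.#.#..
..#.#.
....#.
..##..
......
[22] .#>...
.#.#..
..#.#.
....#.
..##..
......
[23] .##...
.#v#..
..#.#.
....#.
..##..
......
[24] .##...
.<##..
..#.#.
....#.
..##..
......
[25] .##...
..##..
.v#.#.
....#.
..##..
......
[26] .##...
..##..
<##.#.
....#.
..##..
......
[27] .##...
^.##..
###.#.
....#.
..##..
......
[28] .##...
#>##..
###.#.
....#.
..##..
......
[29] .##...
####..
#v#.#.
....#.
..##..
......
[30] .##...
####..
#.>.#.
....#.
..##..
......
[31] .##...
##^#..
#...#.
....#.
..##..
......
[32] .##...
#<.#..
#...#.
....#.
..##..
......
[33] .##...
#..#..
#v..#.
....#.
..##..
......
[34] .##...
#..#..
<#..#.
....#.
..##..
......
[35] .##...
#..#..
.#..#.
v...#.
..##..
......
[36] .##...
#..#..
.#..#.
#...#<
..##..
......
[37] .##...
#..#..
.#..#^
#...##
..##..
......
[38] .##...
#..#..
>#..##
#...##
..##..
......

0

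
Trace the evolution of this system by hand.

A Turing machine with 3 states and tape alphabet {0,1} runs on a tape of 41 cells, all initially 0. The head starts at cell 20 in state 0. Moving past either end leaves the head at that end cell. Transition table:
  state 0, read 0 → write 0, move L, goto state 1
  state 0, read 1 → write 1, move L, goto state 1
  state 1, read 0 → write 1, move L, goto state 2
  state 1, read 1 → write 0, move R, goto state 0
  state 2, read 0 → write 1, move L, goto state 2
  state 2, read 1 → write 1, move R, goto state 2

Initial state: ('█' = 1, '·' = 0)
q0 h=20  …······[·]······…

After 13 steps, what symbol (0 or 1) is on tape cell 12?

gen 0: q0 h=20  …······[·]······…
gen 1: q1 h=19  …······[·]······…
gen 2: q2 h=18  …······[·]█·····…
gen 3: q2 h=17  …······[·]██····…
gen 4: q2 h=16  …······[·]███···…
gen 5: q2 h=15  …······[·]████··…
gen 6: q2 h=14  …······[·]█████·…
gen 7: q2 h=13  …······[·]██████…
gen 8: q2 h=12  …······[·]██████…
gen 9: q2 h=11  …······[·]██████…
gen 10: q2 h=10  …······[·]██████…
gen 11: q2 h= 9  …······[·]██████…
gen 12: q2 h= 8  …······[·]██████…
gen 13: q2 h= 7  …······[·]██████…

1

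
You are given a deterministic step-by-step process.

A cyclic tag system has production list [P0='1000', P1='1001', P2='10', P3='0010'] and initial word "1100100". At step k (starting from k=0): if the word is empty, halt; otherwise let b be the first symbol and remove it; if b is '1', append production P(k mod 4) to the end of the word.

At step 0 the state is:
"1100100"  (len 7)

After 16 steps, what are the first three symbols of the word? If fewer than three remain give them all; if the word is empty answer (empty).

0) "1100100"  (len 7)
1) "1001001000"  (len 10)
2) "0010010001001"  (len 13)
3) "010010001001"  (len 12)
4) "10010001001"  (len 11)
5) "00100010011000"  (len 14)
6) "0100010011000"  (len 13)
7) "100010011000"  (len 12)
8) "000100110000010"  (len 15)
9) "00100110000010"  (len 14)
10) "0100110000010"  (len 13)
11) "100110000010"  (len 12)
12) "001100000100010"  (len 15)
13) "01100000100010"  (len 14)
14) "1100000100010"  (len 13)
15) "10000010001010"  (len 14)
16) "00000100010100010"  (len 17)

000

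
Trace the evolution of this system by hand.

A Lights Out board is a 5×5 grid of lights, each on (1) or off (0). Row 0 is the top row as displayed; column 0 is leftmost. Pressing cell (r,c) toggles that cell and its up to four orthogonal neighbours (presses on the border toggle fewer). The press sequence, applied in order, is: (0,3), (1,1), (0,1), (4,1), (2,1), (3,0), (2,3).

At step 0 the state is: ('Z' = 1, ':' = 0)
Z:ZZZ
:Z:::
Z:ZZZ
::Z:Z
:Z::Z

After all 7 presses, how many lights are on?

12

[0] Z:ZZZ
:Z:::
Z:ZZZ
::Z:Z
:Z::Z
[1] Z::::
:Z:Z:
Z:ZZZ
::Z:Z
:Z::Z
[2] ZZ:::
Z:ZZ:
ZZZZZ
::Z:Z
:Z::Z
[3] ::Z::
ZZZZ:
ZZZZZ
::Z:Z
:Z::Z
[4] ::Z::
ZZZZ:
ZZZZZ
:ZZ:Z
Z:Z:Z
[5] ::Z::
Z:ZZ:
:::ZZ
::Z:Z
Z:Z:Z
[6] ::Z::
Z:ZZ:
Z::ZZ
ZZZ:Z
::Z:Z
[7] ::Z::
Z:Z::
Z:Z::
ZZZZZ
::Z:Z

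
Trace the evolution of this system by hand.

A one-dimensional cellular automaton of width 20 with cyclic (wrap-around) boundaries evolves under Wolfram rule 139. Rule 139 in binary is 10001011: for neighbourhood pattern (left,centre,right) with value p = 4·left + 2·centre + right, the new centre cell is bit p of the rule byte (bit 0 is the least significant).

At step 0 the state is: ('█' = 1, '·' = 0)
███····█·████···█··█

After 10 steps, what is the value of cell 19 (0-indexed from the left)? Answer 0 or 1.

0

0) ███····█·████···█··█
1) ██··███··███··██··██
2) █··███··███··██··███
3) ··███··███··██··████
4) ·███··███··██··████·
5) ███··███··██··████··
6) ██··███··██··████··█
7) █··███··██··████··██
8) ··███··██··████··███
9) ·███··██··████··███·
10) ███··██··████··███··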